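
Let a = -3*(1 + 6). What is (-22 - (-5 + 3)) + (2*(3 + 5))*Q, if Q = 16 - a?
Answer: 572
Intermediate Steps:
a = -21 (a = -3*7 = -21)
Q = 37 (Q = 16 - 1*(-21) = 16 + 21 = 37)
(-22 - (-5 + 3)) + (2*(3 + 5))*Q = (-22 - (-5 + 3)) + (2*(3 + 5))*37 = (-22 - (-2)) + (2*8)*37 = (-22 - 1*(-2)) + 16*37 = (-22 + 2) + 592 = -20 + 592 = 572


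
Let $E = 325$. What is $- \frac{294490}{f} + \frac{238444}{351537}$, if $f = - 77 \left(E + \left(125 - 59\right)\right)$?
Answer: $\frac{15814709234}{1511960637} \approx 10.46$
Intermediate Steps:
$f = -30107$ ($f = - 77 \left(325 + \left(125 - 59\right)\right) = - 77 \left(325 + 66\right) = \left(-77\right) 391 = -30107$)
$- \frac{294490}{f} + \frac{238444}{351537} = - \frac{294490}{-30107} + \frac{238444}{351537} = \left(-294490\right) \left(- \frac{1}{30107}\right) + 238444 \cdot \frac{1}{351537} = \frac{42070}{4301} + \frac{238444}{351537} = \frac{15814709234}{1511960637}$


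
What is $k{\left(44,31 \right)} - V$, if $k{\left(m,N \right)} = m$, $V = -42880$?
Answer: $42924$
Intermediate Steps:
$k{\left(44,31 \right)} - V = 44 - -42880 = 44 + 42880 = 42924$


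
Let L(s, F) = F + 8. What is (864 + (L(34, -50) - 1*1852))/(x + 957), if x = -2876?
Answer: 1030/1919 ≈ 0.53674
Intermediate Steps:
L(s, F) = 8 + F
(864 + (L(34, -50) - 1*1852))/(x + 957) = (864 + ((8 - 50) - 1*1852))/(-2876 + 957) = (864 + (-42 - 1852))/(-1919) = (864 - 1894)*(-1/1919) = -1030*(-1/1919) = 1030/1919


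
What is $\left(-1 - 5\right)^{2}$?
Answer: $36$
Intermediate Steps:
$\left(-1 - 5\right)^{2} = \left(-6\right)^{2} = 36$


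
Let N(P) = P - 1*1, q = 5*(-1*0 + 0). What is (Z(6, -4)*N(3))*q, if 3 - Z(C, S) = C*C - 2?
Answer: 0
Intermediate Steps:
Z(C, S) = 5 - C² (Z(C, S) = 3 - (C*C - 2) = 3 - (C² - 2) = 3 - (-2 + C²) = 3 + (2 - C²) = 5 - C²)
q = 0 (q = 5*(0 + 0) = 5*0 = 0)
N(P) = -1 + P (N(P) = P - 1 = -1 + P)
(Z(6, -4)*N(3))*q = ((5 - 1*6²)*(-1 + 3))*0 = ((5 - 1*36)*2)*0 = ((5 - 36)*2)*0 = -31*2*0 = -62*0 = 0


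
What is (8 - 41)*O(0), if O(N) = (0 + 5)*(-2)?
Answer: 330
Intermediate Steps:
O(N) = -10 (O(N) = 5*(-2) = -10)
(8 - 41)*O(0) = (8 - 41)*(-10) = -33*(-10) = 330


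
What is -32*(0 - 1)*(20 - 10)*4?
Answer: 1280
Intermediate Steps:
-32*(0 - 1)*(20 - 10)*4 = -(-32)*10*4 = -32*(-10)*4 = 320*4 = 1280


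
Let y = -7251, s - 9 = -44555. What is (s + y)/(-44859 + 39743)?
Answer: 51797/5116 ≈ 10.125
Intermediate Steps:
s = -44546 (s = 9 - 44555 = -44546)
(s + y)/(-44859 + 39743) = (-44546 - 7251)/(-44859 + 39743) = -51797/(-5116) = -51797*(-1/5116) = 51797/5116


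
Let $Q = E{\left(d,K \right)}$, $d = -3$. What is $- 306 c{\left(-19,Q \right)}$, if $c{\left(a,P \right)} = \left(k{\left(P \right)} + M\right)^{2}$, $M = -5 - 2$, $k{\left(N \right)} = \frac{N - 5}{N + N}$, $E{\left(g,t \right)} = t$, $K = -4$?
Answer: $- \frac{337977}{32} \approx -10562.0$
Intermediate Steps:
$Q = -4$
$k{\left(N \right)} = \frac{-5 + N}{2 N}$
$M = -7$
$c{\left(a,P \right)} = \left(-7 + \frac{-5 + P}{2 P}\right)^{2}$ ($c{\left(a,P \right)} = \left(\frac{-5 + P}{2 P} - 7\right)^{2} = \left(-7 + \frac{-5 + P}{2 P}\right)^{2}$)
$- 306 c{\left(-19,Q \right)} = - 306 \frac{\left(5 + 13 \left(-4\right)\right)^{2}}{4 \cdot 16} = - 306 \cdot \frac{1}{4} \cdot \frac{1}{16} \left(5 - 52\right)^{2} = - 306 \cdot \frac{1}{4} \cdot \frac{1}{16} \left(-47\right)^{2} = - 306 \cdot \frac{1}{4} \cdot \frac{1}{16} \cdot 2209 = \left(-306\right) \frac{2209}{64} = - \frac{337977}{32}$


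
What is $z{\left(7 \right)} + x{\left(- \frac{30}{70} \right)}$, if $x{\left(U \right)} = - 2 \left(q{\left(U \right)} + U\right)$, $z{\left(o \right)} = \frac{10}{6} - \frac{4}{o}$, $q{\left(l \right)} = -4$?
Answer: $\frac{209}{21} \approx 9.9524$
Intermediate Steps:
$z{\left(o \right)} = \frac{5}{3} - \frac{4}{o}$ ($z{\left(o \right)} = 10 \cdot \frac{1}{6} - \frac{4}{o} = \frac{5}{3} - \frac{4}{o}$)
$x{\left(U \right)} = 8 - 2 U$ ($x{\left(U \right)} = - 2 \left(-4 + U\right) = 8 - 2 U$)
$z{\left(7 \right)} + x{\left(- \frac{30}{70} \right)} = \left(\frac{5}{3} - \frac{4}{7}\right) + \left(8 - 2 \left(- \frac{30}{70}\right)\right) = \left(\frac{5}{3} - \frac{4}{7}\right) + \left(8 - 2 \left(\left(-30\right) \frac{1}{70}\right)\right) = \left(\frac{5}{3} - \frac{4}{7}\right) + \left(8 - - \frac{6}{7}\right) = \frac{23}{21} + \left(8 + \frac{6}{7}\right) = \frac{23}{21} + \frac{62}{7} = \frac{209}{21}$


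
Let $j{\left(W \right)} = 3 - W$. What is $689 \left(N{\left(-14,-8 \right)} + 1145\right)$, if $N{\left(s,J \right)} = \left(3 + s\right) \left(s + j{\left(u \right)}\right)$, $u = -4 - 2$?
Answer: $826800$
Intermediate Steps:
$u = -6$ ($u = -4 - 2 = -6$)
$N{\left(s,J \right)} = \left(3 + s\right) \left(9 + s\right)$ ($N{\left(s,J \right)} = \left(3 + s\right) \left(s + \left(3 - -6\right)\right) = \left(3 + s\right) \left(s + \left(3 + 6\right)\right) = \left(3 + s\right) \left(s + 9\right) = \left(3 + s\right) \left(9 + s\right)$)
$689 \left(N{\left(-14,-8 \right)} + 1145\right) = 689 \left(\left(27 + \left(-14\right)^{2} + 12 \left(-14\right)\right) + 1145\right) = 689 \left(\left(27 + 196 - 168\right) + 1145\right) = 689 \left(55 + 1145\right) = 689 \cdot 1200 = 826800$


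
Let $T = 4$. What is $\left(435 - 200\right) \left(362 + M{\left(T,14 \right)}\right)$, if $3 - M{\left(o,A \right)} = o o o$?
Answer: $70735$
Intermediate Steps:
$M{\left(o,A \right)} = 3 - o^{3}$ ($M{\left(o,A \right)} = 3 - o o o = 3 - o^{2} o = 3 - o^{3}$)
$\left(435 - 200\right) \left(362 + M{\left(T,14 \right)}\right) = \left(435 - 200\right) \left(362 + \left(3 - 4^{3}\right)\right) = 235 \left(362 + \left(3 - 64\right)\right) = 235 \left(362 - 61\right) = 235 \cdot 301 = 70735$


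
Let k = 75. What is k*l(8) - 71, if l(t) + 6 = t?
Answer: 79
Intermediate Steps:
l(t) = -6 + t
k*l(8) - 71 = 75*(-6 + 8) - 71 = 75*2 - 71 = 150 - 71 = 79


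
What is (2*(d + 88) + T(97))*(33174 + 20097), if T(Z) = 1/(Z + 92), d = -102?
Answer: -10439143/7 ≈ -1.4913e+6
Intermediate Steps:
T(Z) = 1/(92 + Z)
(2*(d + 88) + T(97))*(33174 + 20097) = (2*(-102 + 88) + 1/(92 + 97))*(33174 + 20097) = (2*(-14) + 1/189)*53271 = (-28 + 1/189)*53271 = -5291/189*53271 = -10439143/7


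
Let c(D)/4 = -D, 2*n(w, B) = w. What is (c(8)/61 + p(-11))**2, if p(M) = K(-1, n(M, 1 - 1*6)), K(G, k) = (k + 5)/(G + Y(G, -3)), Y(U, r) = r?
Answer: 38025/238144 ≈ 0.15967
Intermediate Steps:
n(w, B) = w/2
c(D) = -4*D (c(D) = 4*(-D) = -4*D)
K(G, k) = (5 + k)/(-3 + G) (K(G, k) = (k + 5)/(G - 3) = (5 + k)/(-3 + G))
p(M) = -5/4 - M/8 (p(M) = (5 + M/2)/(-3 - 1) = (5 + M/2)/(-4) = -(5 + M/2)/4 = -5/4 - M/8)
(c(8)/61 + p(-11))**2 = (-4*8/61 + (-5/4 - 1/8*(-11)))**2 = (-32*1/61 + (-5/4 + 11/8))**2 = (-32/61 + 1/8)**2 = (-195/488)**2 = 38025/238144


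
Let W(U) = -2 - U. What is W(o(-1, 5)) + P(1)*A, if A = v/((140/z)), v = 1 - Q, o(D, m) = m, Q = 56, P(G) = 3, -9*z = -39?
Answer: -339/28 ≈ -12.107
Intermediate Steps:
z = 13/3 (z = -1/9*(-39) = 13/3 ≈ 4.3333)
v = -55 (v = 1 - 1*56 = 1 - 56 = -55)
A = -143/84 (A = -55/(140/(13/3)) = -55/(140*(3/13)) = -55/420/13 = -55*13/420 = -143/84 ≈ -1.7024)
W(o(-1, 5)) + P(1)*A = (-2 - 1*5) + 3*(-143/84) = (-2 - 5) - 143/28 = -7 - 143/28 = -339/28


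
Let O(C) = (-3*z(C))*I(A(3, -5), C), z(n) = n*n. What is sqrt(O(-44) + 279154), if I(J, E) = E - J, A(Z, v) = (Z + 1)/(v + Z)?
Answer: 17*sqrt(1810) ≈ 723.25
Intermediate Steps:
z(n) = n**2
A(Z, v) = (1 + Z)/(Z + v)
O(C) = -3*C**2*(2 + C) (O(C) = (-3*C**2)*(C - (1 + 3)/(3 - 5)) = (-3*C**2)*(C - 4/(-2)) = (-3*C**2)*(C - (-1)*4/2) = (-3*C**2)*(C - 1*(-2)) = (-3*C**2)*(C + 2) = (-3*C**2)*(2 + C) = -3*C**2*(2 + C))
sqrt(O(-44) + 279154) = sqrt(3*(-44)**2*(-2 - 1*(-44)) + 279154) = sqrt(3*1936*(-2 + 44) + 279154) = sqrt(3*1936*42 + 279154) = sqrt(243936 + 279154) = sqrt(523090) = 17*sqrt(1810)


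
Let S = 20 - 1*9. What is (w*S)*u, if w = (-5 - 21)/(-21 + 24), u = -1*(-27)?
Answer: -2574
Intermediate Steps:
u = 27
S = 11 (S = 20 - 9 = 11)
w = -26/3 ≈ -8.6667
(w*S)*u = -26/3*11*27 = -286/3*27 = -2574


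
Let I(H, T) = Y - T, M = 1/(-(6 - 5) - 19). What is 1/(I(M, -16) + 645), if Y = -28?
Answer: 1/633 ≈ 0.0015798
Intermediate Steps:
M = -1/20 (M = 1/(-1*1 - 19) = 1/(-1 - 19) = 1/(-20) = -1/20 ≈ -0.050000)
I(H, T) = -28 - T
1/(I(M, -16) + 645) = 1/((-28 - 1*(-16)) + 645) = 1/((-28 + 16) + 645) = 1/(-12 + 645) = 1/633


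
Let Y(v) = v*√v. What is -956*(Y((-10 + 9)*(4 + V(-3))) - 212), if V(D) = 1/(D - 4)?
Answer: 202672 + 77436*I*√21/49 ≈ 2.0267e+5 + 7242.0*I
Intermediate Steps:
V(D) = 1/(-4 + D)
Y(v) = v^(3/2)
-956*(Y((-10 + 9)*(4 + V(-3))) - 212) = -956*(((-10 + 9)*(4 + 1/(-4 - 3)))^(3/2) - 212) = -956*((-(4 + 1/(-7)))^(3/2) - 212) = -956*((-(4 - ⅐))^(3/2) - 212) = -956*((-1*27/7)^(3/2) - 212) = -956*((-27/7)^(3/2) - 212) = -956*(-81*I*√21/49 - 212) = -956*(-212 - 81*I*√21/49) = 202672 + 77436*I*√21/49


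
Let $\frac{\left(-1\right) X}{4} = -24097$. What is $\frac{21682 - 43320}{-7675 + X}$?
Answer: $- \frac{21638}{88713} \approx -0.24391$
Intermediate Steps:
$X = 96388$ ($X = \left(-4\right) \left(-24097\right) = 96388$)
$\frac{21682 - 43320}{-7675 + X} = \frac{21682 - 43320}{-7675 + 96388} = - \frac{21638}{88713}$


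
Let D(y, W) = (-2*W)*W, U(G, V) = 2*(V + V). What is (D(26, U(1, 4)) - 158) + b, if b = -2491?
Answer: -3161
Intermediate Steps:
U(G, V) = 4*V (U(G, V) = 2*(2*V) = 4*V)
D(y, W) = -2*W²
(D(26, U(1, 4)) - 158) + b = (-2*(4*4)² - 158) - 2491 = (-2*16² - 158) - 2491 = (-2*256 - 158) - 2491 = (-512 - 158) - 2491 = -670 - 2491 = -3161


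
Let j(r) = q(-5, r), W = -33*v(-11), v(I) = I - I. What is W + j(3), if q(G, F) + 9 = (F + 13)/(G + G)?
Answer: -53/5 ≈ -10.600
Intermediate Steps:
v(I) = 0
W = 0 (W = -33*0 = 0)
q(G, F) = -9 + (13 + F)/(2*G) (q(G, F) = -9 + (F + 13)/(G + G) = -9 + (13 + F)/((2*G)) = -9 + (13 + F)*(1/(2*G)) = -9 + (13 + F)/(2*G))
j(r) = -103/10 - r/10 (j(r) = (½)*(13 + r - 18*(-5))/(-5) = (½)*(-⅕)*(13 + r + 90) = (½)*(-⅕)*(103 + r) = -103/10 - r/10)
W + j(3) = 0 + (-103/10 - ⅒*3) = 0 + (-103/10 - 3/10) = 0 - 53/5 = -53/5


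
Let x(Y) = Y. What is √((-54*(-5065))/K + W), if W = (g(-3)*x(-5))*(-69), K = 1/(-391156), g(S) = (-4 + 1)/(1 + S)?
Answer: 3*I*√47548923130/2 ≈ 3.2709e+5*I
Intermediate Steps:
g(S) = -3/(1 + S)
K = -1/391156 ≈ -2.5565e-6
W = 1035/2 (W = (-3/(1 - 3)*(-5))*(-69) = (-3/(-2)*(-5))*(-69) = (-3*(-½)*(-5))*(-69) = ((3/2)*(-5))*(-69) = -15/2*(-69) = 1035/2 ≈ 517.50)
√((-54*(-5065))/K + W) = √((-54*(-5065))/(-1/391156) + 1035/2) = √(273510*(-391156) + 1035/2) = √(-106985077560 + 1035/2) = √(-213970154085/2) = 3*I*√47548923130/2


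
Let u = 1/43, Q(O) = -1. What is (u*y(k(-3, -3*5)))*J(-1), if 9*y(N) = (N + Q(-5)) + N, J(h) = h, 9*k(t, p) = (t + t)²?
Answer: -7/387 ≈ -0.018088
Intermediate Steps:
k(t, p) = 4*t²/9 (k(t, p) = (t + t)²/9 = (2*t)²/9 = (4*t²)/9 = 4*t²/9)
y(N) = -⅑ + 2*N/9 (y(N) = ((N - 1) + N)/9 = ((-1 + N) + N)/9 = (-1 + 2*N)/9 = -⅑ + 2*N/9)
u = 1/43 ≈ 0.023256
(u*y(k(-3, -3*5)))*J(-1) = ((-⅑ + 2*((4/9)*(-3)²)/9)/43)*(-1) = ((-⅑ + 2*((4/9)*9)/9)/43)*(-1) = ((-⅑ + (2/9)*4)/43)*(-1) = ((-⅑ + 8/9)/43)*(-1) = ((1/43)*(7/9))*(-1) = (7/387)*(-1) = -7/387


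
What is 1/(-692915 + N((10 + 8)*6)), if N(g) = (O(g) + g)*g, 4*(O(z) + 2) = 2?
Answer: -1/681413 ≈ -1.4675e-6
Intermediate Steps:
O(z) = -3/2 (O(z) = -2 + (1/4)*2 = -2 + 1/2 = -3/2)
N(g) = g*(-3/2 + g) (N(g) = (-3/2 + g)*g = g*(-3/2 + g))
1/(-692915 + N((10 + 8)*6)) = 1/(-692915 + ((10 + 8)*6)*(-3 + 2*((10 + 8)*6))/2) = 1/(-692915 + (18*6)*(-3 + 2*(18*6))/2) = 1/(-692915 + (1/2)*108*(-3 + 2*108)) = 1/(-692915 + (1/2)*108*(-3 + 216)) = 1/(-692915 + (1/2)*108*213) = 1/(-692915 + 11502) = 1/(-681413) = -1/681413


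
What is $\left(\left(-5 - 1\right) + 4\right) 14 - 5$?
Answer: $-33$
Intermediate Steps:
$\left(\left(-5 - 1\right) + 4\right) 14 - 5 = \left(-6 + 4\right) 14 - 5 = \left(-2\right) 14 - 5 = -28 - 5 = -33$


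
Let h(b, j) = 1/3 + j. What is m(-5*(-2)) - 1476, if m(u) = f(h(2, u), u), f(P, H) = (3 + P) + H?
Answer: -4358/3 ≈ -1452.7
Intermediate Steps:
h(b, j) = 1/3 + j
f(P, H) = 3 + H + P
m(u) = 10/3 + 2*u (m(u) = 3 + u + (1/3 + u) = 10/3 + 2*u)
m(-5*(-2)) - 1476 = (10/3 + 2*(-5*(-2))) - 1476 = (10/3 + 2*10) - 1476 = (10/3 + 20) - 1476 = 70/3 - 1476 = -4358/3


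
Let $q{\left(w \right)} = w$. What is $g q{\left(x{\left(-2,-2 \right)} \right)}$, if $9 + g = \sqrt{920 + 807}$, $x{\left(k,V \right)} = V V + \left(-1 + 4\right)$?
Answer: $-63 + 7 \sqrt{1727} \approx 227.9$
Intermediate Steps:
$x{\left(k,V \right)} = 3 + V^{2}$ ($x{\left(k,V \right)} = V^{2} + 3 = 3 + V^{2}$)
$g = -9 + \sqrt{1727}$ ($g = -9 + \sqrt{920 + 807} = -9 + \sqrt{1727} \approx 32.557$)
$g q{\left(x{\left(-2,-2 \right)} \right)} = \left(-9 + \sqrt{1727}\right) \left(3 + \left(-2\right)^{2}\right) = \left(-9 + \sqrt{1727}\right) \left(3 + 4\right) = \left(-9 + \sqrt{1727}\right) 7 = -63 + 7 \sqrt{1727}$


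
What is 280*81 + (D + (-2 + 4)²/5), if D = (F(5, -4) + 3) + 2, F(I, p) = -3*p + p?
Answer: 113469/5 ≈ 22694.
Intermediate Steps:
F(I, p) = -2*p
D = 13 (D = (-2*(-4) + 3) + 2 = (8 + 3) + 2 = 11 + 2 = 13)
280*81 + (D + (-2 + 4)²/5) = 280*81 + (13 + (-2 + 4)²/5) = 22680 + (13 + 2²*(⅕)) = 22680 + (13 + 4*(⅕)) = 22680 + (13 + ⅘) = 22680 + 69/5 = 113469/5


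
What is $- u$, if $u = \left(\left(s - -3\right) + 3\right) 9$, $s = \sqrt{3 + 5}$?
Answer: $-54 - 18 \sqrt{2} \approx -79.456$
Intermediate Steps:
$s = 2 \sqrt{2}$ ($s = \sqrt{8} = 2 \sqrt{2} \approx 2.8284$)
$u = 54 + 18 \sqrt{2}$ ($u = \left(\left(2 \sqrt{2} - -3\right) + 3\right) 9 = \left(\left(2 \sqrt{2} + 3\right) + 3\right) 9 = \left(\left(3 + 2 \sqrt{2}\right) + 3\right) 9 = \left(6 + 2 \sqrt{2}\right) 9 = 54 + 18 \sqrt{2} \approx 79.456$)
$- u = - (54 + 18 \sqrt{2}) = -54 - 18 \sqrt{2}$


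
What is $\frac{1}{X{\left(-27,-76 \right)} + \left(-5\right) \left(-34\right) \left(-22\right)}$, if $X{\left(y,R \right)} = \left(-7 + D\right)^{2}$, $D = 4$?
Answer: $- \frac{1}{3731} \approx -0.00026802$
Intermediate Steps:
$X{\left(y,R \right)} = 9$ ($X{\left(y,R \right)} = \left(-7 + 4\right)^{2} = \left(-3\right)^{2} = 9$)
$\frac{1}{X{\left(-27,-76 \right)} + \left(-5\right) \left(-34\right) \left(-22\right)} = \frac{1}{9 + \left(-5\right) \left(-34\right) \left(-22\right)} = \frac{1}{9 + 170 \left(-22\right)} = \frac{1}{9 - 3740} = \frac{1}{-3731} = - \frac{1}{3731}$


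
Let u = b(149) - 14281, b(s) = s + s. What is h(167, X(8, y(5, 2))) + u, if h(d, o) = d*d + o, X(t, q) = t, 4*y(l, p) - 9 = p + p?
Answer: 13914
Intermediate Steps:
y(l, p) = 9/4 + p/2 (y(l, p) = 9/4 + (p + p)/4 = 9/4 + (2*p)/4 = 9/4 + p/2)
h(d, o) = o + d² (h(d, o) = d² + o = o + d²)
b(s) = 2*s
u = -13983 (u = 2*149 - 14281 = 298 - 14281 = -13983)
h(167, X(8, y(5, 2))) + u = (8 + 167²) - 13983 = (8 + 27889) - 13983 = 27897 - 13983 = 13914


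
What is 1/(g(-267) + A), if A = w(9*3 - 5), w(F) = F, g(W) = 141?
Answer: 1/163 ≈ 0.0061350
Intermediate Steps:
A = 22 (A = 9*3 - 5 = 27 - 5 = 22)
1/(g(-267) + A) = 1/(141 + 22) = 1/163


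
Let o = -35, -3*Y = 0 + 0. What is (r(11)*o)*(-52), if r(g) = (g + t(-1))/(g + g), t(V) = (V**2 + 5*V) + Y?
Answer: 6370/11 ≈ 579.09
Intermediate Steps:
Y = 0 (Y = -(0 + 0)/3 = -1/3*0 = 0)
t(V) = V**2 + 5*V (t(V) = (V**2 + 5*V) + 0 = V**2 + 5*V)
r(g) = (-4 + g)/(2*g) (r(g) = (g - (5 - 1))/(g + g) = (g - 1*4)/((2*g)) = (g - 4)*(1/(2*g)) = (-4 + g)*(1/(2*g)) = (-4 + g)/(2*g))
(r(11)*o)*(-52) = (((1/2)*(-4 + 11)/11)*(-35))*(-52) = (((1/2)*(1/11)*7)*(-35))*(-52) = ((7/22)*(-35))*(-52) = -245/22*(-52) = 6370/11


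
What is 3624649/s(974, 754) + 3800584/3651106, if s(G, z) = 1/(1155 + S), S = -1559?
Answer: -2673263495882096/1825553 ≈ -1.4644e+9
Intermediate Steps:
s(G, z) = -1/404 (s(G, z) = 1/(1155 - 1559) = 1/(-404) = -1/404)
3624649/s(974, 754) + 3800584/3651106 = 3624649/(-1/404) + 3800584/3651106 = 3624649*(-404) + 3800584*(1/3651106) = -1464358196 + 1900292/1825553 = -2673263495882096/1825553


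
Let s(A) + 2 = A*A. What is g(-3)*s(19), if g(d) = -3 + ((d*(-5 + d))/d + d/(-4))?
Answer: -14719/4 ≈ -3679.8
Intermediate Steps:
g(d) = -8 + 3*d/4 (g(d) = -3 + ((-5 + d) + d*(-¼)) = -3 + ((-5 + d) - d/4) = -3 + (-5 + 3*d/4) = -8 + 3*d/4)
s(A) = -2 + A² (s(A) = -2 + A*A = -2 + A²)
g(-3)*s(19) = (-8 + (¾)*(-3))*(-2 + 19²) = (-8 - 9/4)*(-2 + 361) = -41/4*359 = -14719/4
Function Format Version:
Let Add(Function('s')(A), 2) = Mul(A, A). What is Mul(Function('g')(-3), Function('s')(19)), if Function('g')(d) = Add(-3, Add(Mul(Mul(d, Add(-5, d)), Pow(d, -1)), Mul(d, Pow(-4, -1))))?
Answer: Rational(-14719, 4) ≈ -3679.8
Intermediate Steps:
Function('g')(d) = Add(-8, Mul(Rational(3, 4), d)) (Function('g')(d) = Add(-3, Add(Add(-5, d), Mul(d, Rational(-1, 4)))) = Add(-3, Add(Add(-5, d), Mul(Rational(-1, 4), d))) = Add(-3, Add(-5, Mul(Rational(3, 4), d))) = Add(-8, Mul(Rational(3, 4), d)))
Function('s')(A) = Add(-2, Pow(A, 2)) (Function('s')(A) = Add(-2, Mul(A, A)) = Add(-2, Pow(A, 2)))
Mul(Function('g')(-3), Function('s')(19)) = Mul(Add(-8, Mul(Rational(3, 4), -3)), Add(-2, Pow(19, 2))) = Mul(Add(-8, Rational(-9, 4)), Add(-2, 361)) = Mul(Rational(-41, 4), 359) = Rational(-14719, 4)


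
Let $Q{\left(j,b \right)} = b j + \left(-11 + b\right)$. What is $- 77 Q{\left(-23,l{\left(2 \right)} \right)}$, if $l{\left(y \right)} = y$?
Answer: $4235$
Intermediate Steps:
$Q{\left(j,b \right)} = -11 + b + b j$
$- 77 Q{\left(-23,l{\left(2 \right)} \right)} = - 77 \left(-11 + 2 + 2 \left(-23\right)\right) = - 77 \left(-11 + 2 - 46\right) = \left(-77\right) \left(-55\right) = 4235$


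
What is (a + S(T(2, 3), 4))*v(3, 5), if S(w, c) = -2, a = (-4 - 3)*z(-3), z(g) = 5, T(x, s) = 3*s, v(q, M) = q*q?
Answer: -333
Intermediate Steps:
v(q, M) = q²
a = -35 (a = (-4 - 3)*5 = -7*5 = -35)
(a + S(T(2, 3), 4))*v(3, 5) = (-35 - 2)*3² = -37*9 = -333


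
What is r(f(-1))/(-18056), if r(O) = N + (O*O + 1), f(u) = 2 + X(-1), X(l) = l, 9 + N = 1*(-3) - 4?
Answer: 7/9028 ≈ 0.00077537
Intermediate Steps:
N = -16 (N = -9 + (1*(-3) - 4) = -9 + (-3 - 4) = -9 - 7 = -16)
f(u) = 1 (f(u) = 2 - 1 = 1)
r(O) = -15 + O**2 (r(O) = -16 + (O*O + 1) = -16 + (O**2 + 1) = -16 + (1 + O**2) = -15 + O**2)
r(f(-1))/(-18056) = (-15 + 1**2)/(-18056) = -(-15 + 1)/18056 = -1/18056*(-14) = 7/9028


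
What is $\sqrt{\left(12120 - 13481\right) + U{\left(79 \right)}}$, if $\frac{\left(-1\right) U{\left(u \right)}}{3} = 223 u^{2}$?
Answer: $i \sqrt{4176590} \approx 2043.7 i$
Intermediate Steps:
$U{\left(u \right)} = - 669 u^{2}$ ($U{\left(u \right)} = - 3 \cdot 223 u^{2} = - 669 u^{2}$)
$\sqrt{\left(12120 - 13481\right) + U{\left(79 \right)}} = \sqrt{\left(12120 - 13481\right) - 669 \cdot 79^{2}} = \sqrt{\left(12120 - 13481\right) - 4175229} = \sqrt{-1361 - 4175229} = \sqrt{-4176590} = i \sqrt{4176590}$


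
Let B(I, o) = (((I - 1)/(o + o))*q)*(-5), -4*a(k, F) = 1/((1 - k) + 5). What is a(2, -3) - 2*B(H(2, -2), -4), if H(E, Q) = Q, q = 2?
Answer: 119/16 ≈ 7.4375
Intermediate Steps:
a(k, F) = -1/(4*(6 - k)) (a(k, F) = -1/(4*((1 - k) + 5)) = -1/(4*(6 - k)))
B(I, o) = -5*(-1 + I)/o (B(I, o) = (((I - 1)/(o + o))*2)*(-5) = (((-1 + I)/((2*o)))*2)*(-5) = (((-1 + I)*(1/(2*o)))*2)*(-5) = (((-1 + I)/(2*o))*2)*(-5) = ((-1 + I)/o)*(-5) = -5*(-1 + I)/o)
a(2, -3) - 2*B(H(2, -2), -4) = 1/(4*(-6 + 2)) - 10*(1 - 1*(-2))/(-4) = (1/4)/(-4) - 10*(-1)*(1 + 2)/4 = (1/4)*(-1/4) - 10*(-1)*3/4 = -1/16 - 2*(-15/4) = -1/16 + 15/2 = 119/16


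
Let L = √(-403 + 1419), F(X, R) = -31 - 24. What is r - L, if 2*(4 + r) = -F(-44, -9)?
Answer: 47/2 - 2*√254 ≈ -8.3748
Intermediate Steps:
F(X, R) = -55
L = 2*√254 (L = √1016 = 2*√254 ≈ 31.875)
r = 47/2 (r = -4 + (-1*(-55))/2 = -4 + (½)*55 = -4 + 55/2 = 47/2 ≈ 23.500)
r - L = 47/2 - 2*√254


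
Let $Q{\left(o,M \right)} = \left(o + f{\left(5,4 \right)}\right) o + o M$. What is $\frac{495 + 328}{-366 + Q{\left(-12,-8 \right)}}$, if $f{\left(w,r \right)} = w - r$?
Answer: $- \frac{823}{138} \approx -5.9638$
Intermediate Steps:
$Q{\left(o,M \right)} = M o + o \left(1 + o\right)$ ($Q{\left(o,M \right)} = \left(o + \left(5 - 4\right)\right) o + o M = \left(o + \left(5 - 4\right)\right) o + M o = \left(o + 1\right) o + M o = \left(1 + o\right) o + M o = o \left(1 + o\right) + M o = M o + o \left(1 + o\right)$)
$\frac{495 + 328}{-366 + Q{\left(-12,-8 \right)}} = \frac{495 + 328}{-366 - 12 \left(1 - 8 - 12\right)} = \frac{823}{-366 - -228} = \frac{823}{-366 + 228} = \frac{823}{-138} = 823 \left(- \frac{1}{138}\right) = - \frac{823}{138}$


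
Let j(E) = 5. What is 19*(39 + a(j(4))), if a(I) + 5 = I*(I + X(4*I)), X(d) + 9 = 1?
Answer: 361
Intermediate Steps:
X(d) = -8 (X(d) = -9 + 1 = -8)
a(I) = -5 + I*(-8 + I) (a(I) = -5 + I*(I - 8) = -5 + I*(-8 + I))
19*(39 + a(j(4))) = 19*(39 + (-5 + 5² - 8*5)) = 19*(39 + (-5 + 25 - 40)) = 19*(39 - 20) = 19*19 = 361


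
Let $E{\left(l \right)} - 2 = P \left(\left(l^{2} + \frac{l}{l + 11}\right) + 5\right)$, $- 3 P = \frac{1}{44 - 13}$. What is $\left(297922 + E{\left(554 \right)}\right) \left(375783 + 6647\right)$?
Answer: $\frac{1184080198987246}{10509} \approx 1.1267 \cdot 10^{11}$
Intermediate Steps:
$P = - \frac{1}{93}$ ($P = - \frac{1}{3 \left(44 - 13\right)} = - \frac{1}{3 \cdot 31} = \left(- \frac{1}{3}\right) \frac{1}{31} = - \frac{1}{93} \approx -0.010753$)
$E{\left(l \right)} = \frac{181}{93} - \frac{l^{2}}{93} - \frac{l}{93 \left(11 + l\right)}$ ($E{\left(l \right)} = 2 - \frac{\left(l^{2} + \frac{l}{l + 11}\right) + 5}{93} = 2 - \frac{\left(l^{2} + \frac{l}{11 + l}\right) + 5}{93} = 2 - \frac{5 + l^{2} + \frac{l}{11 + l}}{93} = 2 - \left(\frac{5}{93} + \frac{l^{2}}{93} + \frac{l}{93 \left(11 + l\right)}\right) = \frac{181}{93} - \frac{l^{2}}{93} - \frac{l}{93 \left(11 + l\right)}$)
$\left(297922 + E{\left(554 \right)}\right) \left(375783 + 6647\right) = \left(297922 + \frac{1991 - 554^{3} - 11 \cdot 554^{2} + 180 \cdot 554}{93 \left(11 + 554\right)}\right) \left(375783 + 6647\right) = \left(297922 + \frac{1991 - 170031464 - 3376076 + 99720}{93 \cdot 565}\right) 382430 = \left(297922 + \frac{1}{93} \cdot \frac{1}{565} \left(1991 - 170031464 - 3376076 + 99720\right)\right) 382430 = \left(297922 + \frac{1}{93} \cdot \frac{1}{565} \left(-173305829\right)\right) 382430 = \left(297922 - \frac{173305829}{52545}\right) 382430 = \frac{15481005661}{52545} \cdot 382430 = \frac{1184080198987246}{10509}$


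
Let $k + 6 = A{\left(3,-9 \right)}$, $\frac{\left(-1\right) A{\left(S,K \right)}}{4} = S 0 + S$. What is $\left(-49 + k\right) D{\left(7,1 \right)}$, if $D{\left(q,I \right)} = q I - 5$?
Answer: $-134$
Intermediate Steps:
$A{\left(S,K \right)} = - 4 S$ ($A{\left(S,K \right)} = - 4 \left(S 0 + S\right) = - 4 \left(0 + S\right) = - 4 S$)
$k = -18$ ($k = -6 - 12 = -18$)
$D{\left(q,I \right)} = -5 + I q$ ($D{\left(q,I \right)} = I q - 5 = -5 + I q$)
$\left(-49 + k\right) D{\left(7,1 \right)} = \left(-49 - 18\right) \left(-5 + 1 \cdot 7\right) = - 67 \left(-5 + 7\right) = \left(-67\right) 2 = -134$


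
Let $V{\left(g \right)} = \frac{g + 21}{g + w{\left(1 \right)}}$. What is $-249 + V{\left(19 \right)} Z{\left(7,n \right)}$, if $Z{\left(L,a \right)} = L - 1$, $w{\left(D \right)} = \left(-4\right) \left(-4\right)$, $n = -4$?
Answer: $- \frac{1695}{7} \approx -242.14$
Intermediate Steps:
$w{\left(D \right)} = 16$
$Z{\left(L,a \right)} = -1 + L$
$V{\left(g \right)} = \frac{21 + g}{16 + g}$ ($V{\left(g \right)} = \frac{g + 21}{g + 16} = \frac{21 + g}{16 + g}$)
$-249 + V{\left(19 \right)} Z{\left(7,n \right)} = -249 + \frac{21 + 19}{16 + 19} \left(-1 + 7\right) = -249 + \frac{1}{35} \cdot 40 \cdot 6 = -249 + \frac{8}{7} \cdot 6 = -249 + \frac{48}{7} = - \frac{1695}{7}$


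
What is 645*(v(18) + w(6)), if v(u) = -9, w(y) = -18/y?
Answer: -7740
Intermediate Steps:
645*(v(18) + w(6)) = 645*(-9 - 18/6) = 645*(-9 - 18*⅙) = 645*(-9 - 3) = 645*(-12) = -7740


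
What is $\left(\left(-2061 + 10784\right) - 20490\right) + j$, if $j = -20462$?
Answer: $-32229$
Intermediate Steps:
$\left(\left(-2061 + 10784\right) - 20490\right) + j = \left(\left(-2061 + 10784\right) - 20490\right) - 20462 = \left(8723 - 20490\right) - 20462 = -11767 - 20462 = -32229$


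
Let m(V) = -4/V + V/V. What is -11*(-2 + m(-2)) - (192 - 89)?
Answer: -114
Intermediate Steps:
m(V) = 1 - 4/V (m(V) = -4/V + 1 = 1 - 4/V)
-11*(-2 + m(-2)) - (192 - 89) = -11*(-2 + (-4 - 2)/(-2)) - (192 - 89) = -11*(-2 - ½*(-6)) - 1*103 = -11*(-2 + 3) - 103 = -11*1 - 103 = -11 - 103 = -114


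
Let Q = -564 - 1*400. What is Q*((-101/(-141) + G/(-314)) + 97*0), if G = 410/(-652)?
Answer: -2498608229/3608331 ≈ -692.46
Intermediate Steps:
G = -205/326 (G = 410*(-1/652) = -205/326 ≈ -0.62883)
Q = -964 (Q = -564 - 400 = -964)
Q*((-101/(-141) + G/(-314)) + 97*0) = -964*((-101/(-141) - 205/326/(-314)) + 97*0) = -964*((-101*(-1/141) - 205/326*(-1/314)) + 0) = -964*((101/141 + 205/102364) + 0) = -964*(10367669/14433324 + 0) = -964*10367669/14433324 = -2498608229/3608331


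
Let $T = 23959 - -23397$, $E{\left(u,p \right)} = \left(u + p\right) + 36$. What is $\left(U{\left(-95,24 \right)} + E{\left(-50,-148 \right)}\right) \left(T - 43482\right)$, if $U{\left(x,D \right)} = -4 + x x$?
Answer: $34319766$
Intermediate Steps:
$E{\left(u,p \right)} = 36 + p + u$ ($E{\left(u,p \right)} = \left(p + u\right) + 36 = 36 + p + u$)
$T = 47356$ ($T = 23959 + 23397 = 47356$)
$U{\left(x,D \right)} = -4 + x^{2}$
$\left(U{\left(-95,24 \right)} + E{\left(-50,-148 \right)}\right) \left(T - 43482\right) = \left(\left(-4 + \left(-95\right)^{2}\right) - 162\right) \left(47356 - 43482\right) = \left(\left(-4 + 9025\right) - 162\right) 3874 = \left(9021 - 162\right) 3874 = 8859 \cdot 3874 = 34319766$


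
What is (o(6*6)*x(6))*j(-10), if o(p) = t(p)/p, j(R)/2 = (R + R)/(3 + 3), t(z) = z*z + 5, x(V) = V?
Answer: -13010/9 ≈ -1445.6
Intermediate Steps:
t(z) = 5 + z² (t(z) = z² + 5 = 5 + z²)
j(R) = 2*R/3 (j(R) = 2*((R + R)/(3 + 3)) = 2*((2*R)/6) = 2*((2*R)*(⅙)) = 2*(R/3) = 2*R/3)
o(p) = (5 + p²)/p
(o(6*6)*x(6))*j(-10) = ((6*6 + 5/((6*6)))*6)*((⅔)*(-10)) = ((36 + 5/36)*6)*(-20/3) = ((1301/36)*6)*(-20/3) = (1301/6)*(-20/3) = -13010/9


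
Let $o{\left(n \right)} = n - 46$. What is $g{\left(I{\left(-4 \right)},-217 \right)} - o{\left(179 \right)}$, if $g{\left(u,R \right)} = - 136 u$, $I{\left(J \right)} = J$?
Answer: $411$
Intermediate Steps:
$o{\left(n \right)} = -46 + n$
$g{\left(I{\left(-4 \right)},-217 \right)} - o{\left(179 \right)} = \left(-136\right) \left(-4\right) - \left(-46 + 179\right) = 544 - 133 = 411$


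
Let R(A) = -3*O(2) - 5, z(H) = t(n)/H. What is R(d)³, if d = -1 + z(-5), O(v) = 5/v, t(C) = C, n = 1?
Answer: -15625/8 ≈ -1953.1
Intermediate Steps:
z(H) = 1/H
d = -6/5 (d = -1 + 1/(-5) = -1 - ⅕ = -6/5 ≈ -1.2000)
R(A) = -25/2 (R(A) = -15/2 - 5 = -25/2)
R(d)³ = (-25/2)³ = -15625/8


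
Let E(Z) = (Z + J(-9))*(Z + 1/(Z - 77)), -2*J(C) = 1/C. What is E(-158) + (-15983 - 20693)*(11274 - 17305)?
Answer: 311917255771/1410 ≈ 2.2122e+8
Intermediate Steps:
J(C) = -1/(2*C)
E(Z) = (1/18 + Z)*(Z + 1/(-77 + Z)) (E(Z) = (Z - ½/(-9))*(Z + 1/(Z - 77)) = (Z - ½*(-⅑))*(Z + 1/(-77 + Z)) = (Z + 1/18)*(Z + 1/(-77 + Z)) = (1/18 + Z)*(Z + 1/(-77 + Z)))
E(-158) + (-15983 - 20693)*(11274 - 17305) = (1 - 1385*(-158)² - 59*(-158) + 18*(-158)³)/(18*(-77 - 158)) + (-15983 - 20693)*(11274 - 17305) = (1/18)*(1 - 1385*24964 + 9322 + 18*(-3944312))/(-235) - 36676*(-6031) = (1/18)*(-1/235)*(1 - 34575140 + 9322 - 70997616) + 221192956 = (1/18)*(-1/235)*(-105563433) + 221192956 = 35187811/1410 + 221192956 = 311917255771/1410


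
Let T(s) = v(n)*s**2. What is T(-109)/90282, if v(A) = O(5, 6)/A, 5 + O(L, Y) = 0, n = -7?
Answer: 59405/631974 ≈ 0.093999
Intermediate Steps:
O(L, Y) = -5 (O(L, Y) = -5 + 0 = -5)
v(A) = -5/A
T(s) = 5*s**2/7 (T(s) = (-5/(-7))*s**2 = (-5*(-1/7))*s**2 = 5*s**2/7)
T(-109)/90282 = ((5/7)*(-109)**2)/90282 = ((5/7)*11881)*(1/90282) = (59405/7)*(1/90282) = 59405/631974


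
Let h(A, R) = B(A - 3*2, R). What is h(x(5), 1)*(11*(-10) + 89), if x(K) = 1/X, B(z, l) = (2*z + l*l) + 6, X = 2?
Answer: 84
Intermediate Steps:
B(z, l) = 6 + l² + 2*z (B(z, l) = (2*z + l²) + 6 = (l² + 2*z) + 6 = 6 + l² + 2*z)
x(K) = ½ (x(K) = 1/2 = ½)
h(A, R) = -6 + R² + 2*A (h(A, R) = 6 + R² + 2*(A - 3*2) = 6 + R² + 2*(A - 6) = 6 + R² + 2*(-6 + A) = 6 + R² + (-12 + 2*A) = -6 + R² + 2*A)
h(x(5), 1)*(11*(-10) + 89) = (-6 + 1² + 2*(½))*(11*(-10) + 89) = (-6 + 1 + 1)*(-110 + 89) = -4*(-21) = 84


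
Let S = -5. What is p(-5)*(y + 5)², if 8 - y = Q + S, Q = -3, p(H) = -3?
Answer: -1323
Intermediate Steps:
y = 16 (y = 8 - (-3 - 5) = 8 - 1*(-8) = 8 + 8 = 16)
p(-5)*(y + 5)² = -3*(16 + 5)² = -3*21² = -3*441 = -1323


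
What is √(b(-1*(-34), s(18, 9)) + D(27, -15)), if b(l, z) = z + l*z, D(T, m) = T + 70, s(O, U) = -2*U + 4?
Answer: I*√393 ≈ 19.824*I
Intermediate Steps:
s(O, U) = 4 - 2*U
D(T, m) = 70 + T
√(b(-1*(-34), s(18, 9)) + D(27, -15)) = √((4 - 2*9)*(1 - 1*(-34)) + (70 + 27)) = √((4 - 18)*(1 + 34) + 97) = √(-14*35 + 97) = √(-490 + 97) = √(-393) = I*√393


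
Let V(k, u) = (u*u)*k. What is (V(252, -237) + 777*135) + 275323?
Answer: 14534806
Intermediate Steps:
V(k, u) = k*u² (V(k, u) = u²*k = k*u²)
(V(252, -237) + 777*135) + 275323 = (252*(-237)² + 777*135) + 275323 = (252*56169 + 104895) + 275323 = (14154588 + 104895) + 275323 = 14259483 + 275323 = 14534806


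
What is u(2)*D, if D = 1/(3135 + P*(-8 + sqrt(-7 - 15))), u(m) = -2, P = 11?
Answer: -554/844261 + 2*I*sqrt(22)/844261 ≈ -0.00065619 + 1.1111e-5*I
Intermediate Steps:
D = 1/(3047 + 11*I*sqrt(22)) (D = 1/(3135 + 11*(-8 + sqrt(-7 - 15))) = 1/(3135 + 11*(-8 + sqrt(-22))) = 1/(3135 + 11*(-8 + I*sqrt(22))) = 1/(3135 + (-88 + 11*I*sqrt(22))) = 1/(3047 + 11*I*sqrt(22)) ≈ 0.0003281 - 5.556e-6*I)
u(2)*D = -2*(277/844261 - I*sqrt(22)/844261) = -554/844261 + 2*I*sqrt(22)/844261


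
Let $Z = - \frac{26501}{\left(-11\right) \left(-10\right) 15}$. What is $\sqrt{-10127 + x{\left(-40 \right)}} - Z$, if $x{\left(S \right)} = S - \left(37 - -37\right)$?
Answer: $\frac{26501}{1650} + 7 i \sqrt{209} \approx 16.061 + 101.2 i$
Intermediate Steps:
$x{\left(S \right)} = -74 + S$ ($x{\left(S \right)} = S - \left(37 + 37\right) = S - 74 = -74 + S$)
$Z = - \frac{26501}{1650}$ ($Z = - \frac{26501}{110 \cdot 15} = - \frac{26501}{1650} \approx -16.061$)
$\sqrt{-10127 + x{\left(-40 \right)}} - Z = \sqrt{-10127 - 114} - - \frac{26501}{1650} = \sqrt{-10127 - 114} + \frac{26501}{1650} = \sqrt{-10241} + \frac{26501}{1650} = 7 i \sqrt{209} + \frac{26501}{1650} = \frac{26501}{1650} + 7 i \sqrt{209}$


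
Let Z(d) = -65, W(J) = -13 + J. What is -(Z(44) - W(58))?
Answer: 110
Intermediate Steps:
-(Z(44) - W(58)) = -(-65 - (-13 + 58)) = -(-65 - 1*45) = -(-65 - 45) = -1*(-110) = 110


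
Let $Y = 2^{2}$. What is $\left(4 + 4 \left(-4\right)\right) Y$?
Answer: $-48$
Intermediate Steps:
$Y = 4$
$\left(4 + 4 \left(-4\right)\right) Y = \left(4 + 4 \left(-4\right)\right) 4 = \left(4 - 16\right) 4 = \left(-12\right) 4 = -48$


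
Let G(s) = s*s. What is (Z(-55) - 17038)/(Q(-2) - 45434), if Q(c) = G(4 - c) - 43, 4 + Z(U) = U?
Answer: 5699/15147 ≈ 0.37625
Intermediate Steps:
G(s) = s**2
Z(U) = -4 + U
Q(c) = -43 + (4 - c)**2 (Q(c) = (4 - c)**2 - 43 = -43 + (4 - c)**2)
(Z(-55) - 17038)/(Q(-2) - 45434) = ((-4 - 55) - 17038)/((-43 + (-4 - 2)**2) - 45434) = (-59 - 17038)/((-43 + (-6)**2) - 45434) = -17097/((-43 + 36) - 45434) = -17097/(-7 - 45434) = -17097/(-45441) = -17097*(-1/45441) = 5699/15147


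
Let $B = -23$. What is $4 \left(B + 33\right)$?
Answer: $40$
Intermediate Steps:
$4 \left(B + 33\right) = 4 \left(-23 + 33\right) = 4 \cdot 10 = 40$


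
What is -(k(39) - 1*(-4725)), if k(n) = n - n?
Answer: -4725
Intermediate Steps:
k(n) = 0
-(k(39) - 1*(-4725)) = -(0 - 1*(-4725)) = -(0 + 4725) = -1*4725 = -4725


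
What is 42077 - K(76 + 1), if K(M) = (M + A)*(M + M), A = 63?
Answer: 20517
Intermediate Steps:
K(M) = 2*M*(63 + M) (K(M) = (M + 63)*(M + M) = (63 + M)*(2*M) = 2*M*(63 + M))
42077 - K(76 + 1) = 42077 - 2*(76 + 1)*(63 + (76 + 1)) = 42077 - 2*77*(63 + 77) = 42077 - 2*77*140 = 42077 - 1*21560 = 42077 - 21560 = 20517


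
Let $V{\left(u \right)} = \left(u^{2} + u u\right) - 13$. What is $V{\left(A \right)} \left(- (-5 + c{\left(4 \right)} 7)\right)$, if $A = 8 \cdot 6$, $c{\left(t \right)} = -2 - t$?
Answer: $215965$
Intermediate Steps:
$A = 48$
$V{\left(u \right)} = -13 + 2 u^{2}$ ($V{\left(u \right)} = \left(u^{2} + u^{2}\right) - 13 = 2 u^{2} - 13 = -13 + 2 u^{2}$)
$V{\left(A \right)} \left(- (-5 + c{\left(4 \right)} 7)\right) = \left(-13 + 2 \cdot 48^{2}\right) \left(- (-5 + \left(-2 - 4\right) 7)\right) = \left(-13 + 2 \cdot 2304\right) \left(- (-5 + \left(-2 - 4\right) 7)\right) = \left(-13 + 4608\right) \left(- (-5 - 42)\right) = 4595 \left(- (-5 - 42)\right) = 4595 \left(\left(-1\right) \left(-47\right)\right) = 4595 \cdot 47 = 215965$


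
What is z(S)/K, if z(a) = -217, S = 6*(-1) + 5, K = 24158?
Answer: -217/24158 ≈ -0.0089825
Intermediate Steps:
S = -1 (S = -6 + 5 = -1)
z(S)/K = -217/24158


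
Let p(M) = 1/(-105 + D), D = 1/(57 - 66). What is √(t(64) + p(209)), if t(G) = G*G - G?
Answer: 3*√400921422/946 ≈ 63.498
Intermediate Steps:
t(G) = G² - G
D = -⅑ (D = 1/(-9) = -⅑ ≈ -0.11111)
p(M) = -9/946 (p(M) = 1/(-105 - ⅑) = 1/(-946/9) = -9/946)
√(t(64) + p(209)) = √(64*(-1 + 64) - 9/946) = √(64*63 - 9/946) = √(4032 - 9/946) = √(3814263/946) = 3*√400921422/946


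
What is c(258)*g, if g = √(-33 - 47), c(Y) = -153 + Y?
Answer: 420*I*√5 ≈ 939.15*I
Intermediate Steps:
g = 4*I*√5 (g = √(-80) = 4*I*√5 ≈ 8.9443*I)
c(258)*g = (-153 + 258)*(4*I*√5) = 105*(4*I*√5) = 420*I*√5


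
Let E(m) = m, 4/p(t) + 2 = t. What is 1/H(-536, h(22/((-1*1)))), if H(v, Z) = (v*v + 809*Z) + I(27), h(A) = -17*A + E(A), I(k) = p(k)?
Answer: 25/14301604 ≈ 1.7481e-6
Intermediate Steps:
p(t) = 4/(-2 + t)
I(k) = 4/(-2 + k)
h(A) = -16*A (h(A) = -17*A + A = -16*A)
H(v, Z) = 4/25 + v² + 809*Z (H(v, Z) = (v*v + 809*Z) + 4/(-2 + 27) = (v² + 809*Z) + 4/25 = 4/25 + v² + 809*Z)
1/H(-536, h(22/((-1*1)))) = 1/(4/25 + (-536)² + 809*(-352/((-1*1)))) = 1/(4/25 + 287296 + 809*(-352/(-1))) = 1/(4/25 + 287296 + 809*(-352*(-1))) = 1/(4/25 + 287296 + 809*(-16*(-22))) = 1/(4/25 + 287296 + 809*352) = 1/(4/25 + 287296 + 284768) = 1/(14301604/25) = 25/14301604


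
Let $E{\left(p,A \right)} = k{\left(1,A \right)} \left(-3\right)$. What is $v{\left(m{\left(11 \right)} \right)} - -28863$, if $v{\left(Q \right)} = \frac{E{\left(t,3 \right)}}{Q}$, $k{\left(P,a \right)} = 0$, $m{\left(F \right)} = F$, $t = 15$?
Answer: $28863$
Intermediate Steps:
$E{\left(p,A \right)} = 0$ ($E{\left(p,A \right)} = 0 \left(-3\right) = 0$)
$v{\left(Q \right)} = 0$ ($v{\left(Q \right)} = \frac{0}{Q} = 0$)
$v{\left(m{\left(11 \right)} \right)} - -28863 = 0 - -28863 = 0 + 28863 = 28863$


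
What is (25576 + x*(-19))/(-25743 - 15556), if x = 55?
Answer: -24531/41299 ≈ -0.59399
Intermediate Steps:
(25576 + x*(-19))/(-25743 - 15556) = (25576 + 55*(-19))/(-25743 - 15556) = (25576 - 1045)/(-41299) = 24531*(-1/41299) = -24531/41299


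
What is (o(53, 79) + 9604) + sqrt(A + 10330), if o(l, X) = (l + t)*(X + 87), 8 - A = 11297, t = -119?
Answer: -1352 + I*sqrt(959) ≈ -1352.0 + 30.968*I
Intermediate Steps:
A = -11289 (A = 8 - 1*11297 = 8 - 11297 = -11289)
o(l, X) = (-119 + l)*(87 + X) (o(l, X) = (l - 119)*(X + 87) = (-119 + l)*(87 + X))
(o(53, 79) + 9604) + sqrt(A + 10330) = ((-10353 - 119*79 + 87*53 + 79*53) + 9604) + sqrt(-11289 + 10330) = ((-10353 - 9401 + 4611 + 4187) + 9604) + sqrt(-959) = (-10956 + 9604) + I*sqrt(959) = -1352 + I*sqrt(959)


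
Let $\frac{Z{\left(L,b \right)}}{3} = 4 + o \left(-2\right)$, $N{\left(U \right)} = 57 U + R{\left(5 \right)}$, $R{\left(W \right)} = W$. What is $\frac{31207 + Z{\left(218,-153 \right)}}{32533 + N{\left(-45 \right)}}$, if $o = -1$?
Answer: $\frac{31225}{29973} \approx 1.0418$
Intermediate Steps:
$N{\left(U \right)} = 5 + 57 U$ ($N{\left(U \right)} = 57 U + 5 = 5 + 57 U$)
$Z{\left(L,b \right)} = 18$ ($Z{\left(L,b \right)} = 3 \left(4 - -2\right) = 3 \left(4 + 2\right) = 3 \cdot 6 = 18$)
$\frac{31207 + Z{\left(218,-153 \right)}}{32533 + N{\left(-45 \right)}} = \frac{31207 + 18}{32533 + \left(5 + 57 \left(-45\right)\right)} = \frac{31225}{32533 + \left(5 - 2565\right)} = \frac{31225}{32533 - 2560} = \frac{31225}{29973}$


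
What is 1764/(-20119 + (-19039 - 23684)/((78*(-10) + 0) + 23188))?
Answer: -39527712/450869275 ≈ -0.087670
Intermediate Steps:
1764/(-20119 + (-19039 - 23684)/((78*(-10) + 0) + 23188)) = 1764/(-20119 - 42723/((-780 + 0) + 23188)) = 1764/(-20119 - 42723/(-780 + 23188)) = 1764/(-20119 - 42723/22408) = 1764/(-450869275/22408) = 1764*(-22408/450869275) = -39527712/450869275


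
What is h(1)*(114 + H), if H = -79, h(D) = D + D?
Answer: 70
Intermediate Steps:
h(D) = 2*D
h(1)*(114 + H) = (2*1)*(114 - 79) = 2*35 = 70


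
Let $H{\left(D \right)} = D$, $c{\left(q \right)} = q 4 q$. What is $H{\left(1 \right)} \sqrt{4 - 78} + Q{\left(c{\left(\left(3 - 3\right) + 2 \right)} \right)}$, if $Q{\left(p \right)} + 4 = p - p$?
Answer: $-4 + i \sqrt{74} \approx -4.0 + 8.6023 i$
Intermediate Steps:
$c{\left(q \right)} = 4 q^{2}$ ($c{\left(q \right)} = 4 q q = 4 q^{2}$)
$Q{\left(p \right)} = -4$ ($Q{\left(p \right)} = -4 + \left(p - p\right) = -4 + 0 = -4$)
$H{\left(1 \right)} \sqrt{4 - 78} + Q{\left(c{\left(\left(3 - 3\right) + 2 \right)} \right)} = 1 \sqrt{4 - 78} - 4 = 1 \sqrt{-74} - 4 = 1 i \sqrt{74} - 4 = i \sqrt{74} - 4 = -4 + i \sqrt{74}$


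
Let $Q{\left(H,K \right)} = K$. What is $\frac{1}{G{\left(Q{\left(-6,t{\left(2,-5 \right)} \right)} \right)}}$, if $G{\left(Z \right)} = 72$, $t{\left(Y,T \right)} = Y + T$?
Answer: $\frac{1}{72} \approx 0.013889$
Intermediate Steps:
$t{\left(Y,T \right)} = T + Y$
$\frac{1}{G{\left(Q{\left(-6,t{\left(2,-5 \right)} \right)} \right)}} = \frac{1}{72}$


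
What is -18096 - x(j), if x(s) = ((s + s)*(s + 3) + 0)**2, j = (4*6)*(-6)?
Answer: -1649027760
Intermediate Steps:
j = -144 (j = 24*(-6) = -144)
x(s) = 4*s**2*(3 + s)**2 (x(s) = ((2*s)*(3 + s) + 0)**2 = (2*s*(3 + s) + 0)**2 = (2*s*(3 + s))**2 = 4*s**2*(3 + s)**2)
-18096 - x(j) = -18096 - 4*(-144)**2*(3 - 144)**2 = -18096 - 4*20736*(-141)**2 = -18096 - 4*20736*19881 = -18096 - 1*1649009664 = -18096 - 1649009664 = -1649027760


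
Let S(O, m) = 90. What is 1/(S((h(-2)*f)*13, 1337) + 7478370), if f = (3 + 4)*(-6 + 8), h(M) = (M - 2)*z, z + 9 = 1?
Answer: 1/7478460 ≈ 1.3372e-7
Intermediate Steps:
z = -8 (z = -9 + 1 = -8)
h(M) = 16 - 8*M (h(M) = (M - 2)*(-8) = (-2 + M)*(-8) = 16 - 8*M)
f = 14 (f = 7*2 = 14)
1/(S((h(-2)*f)*13, 1337) + 7478370) = 1/(90 + 7478370) = 1/7478460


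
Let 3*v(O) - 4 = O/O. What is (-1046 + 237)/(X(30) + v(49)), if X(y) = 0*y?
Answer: -2427/5 ≈ -485.40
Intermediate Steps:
v(O) = 5/3 (v(O) = 4/3 + (O/O)/3 = 4/3 + (⅓)*1 = 4/3 + ⅓ = 5/3)
X(y) = 0
(-1046 + 237)/(X(30) + v(49)) = (-1046 + 237)/(0 + 5/3) = -809/5/3 = -809*⅗ = -2427/5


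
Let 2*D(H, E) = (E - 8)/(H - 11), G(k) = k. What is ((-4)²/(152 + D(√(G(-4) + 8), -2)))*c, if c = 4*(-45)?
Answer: -25920/1373 ≈ -18.878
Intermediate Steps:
c = -180
D(H, E) = (-8 + E)/(2*(-11 + H)) (D(H, E) = ((E - 8)/(H - 11))/2 = ((-8 + E)/(-11 + H))/2 = (-8 + E)/(2*(-11 + H)))
((-4)²/(152 + D(√(G(-4) + 8), -2)))*c = ((-4)²/(152 + (-8 - 2)/(2*(-11 + √(-4 + 8)))))*(-180) = (16/(152 + (½)*(-10)/(-11 + √4)))*(-180) = (16/(152 + (½)*(-10)/(-11 + 2)))*(-180) = (16/(152 + (½)*(-10)/(-9)))*(-180) = (16/(152 + (½)*(-⅑)*(-10)))*(-180) = (16/(152 + 5/9))*(-180) = (16/(1373/9))*(-180) = ((9/1373)*16)*(-180) = (144/1373)*(-180) = -25920/1373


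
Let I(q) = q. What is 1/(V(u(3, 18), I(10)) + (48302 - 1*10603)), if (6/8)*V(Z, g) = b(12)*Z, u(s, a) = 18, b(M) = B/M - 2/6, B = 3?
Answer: 1/37697 ≈ 2.6527e-5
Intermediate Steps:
b(M) = -1/3 + 3/M (b(M) = 3/M - 2/6 = 3/M - 2*1/6 = 3/M - 1/3 = -1/3 + 3/M)
V(Z, g) = -Z/9 (V(Z, g) = 4*(((1/3)*(9 - 1*12)/12)*Z)/3 = 4*(((1/3)*(1/12)*(9 - 12))*Z)/3 = 4*(((1/3)*(1/12)*(-3))*Z)/3 = 4*(-Z/12)/3 = -Z/9)
1/(V(u(3, 18), I(10)) + (48302 - 1*10603)) = 1/(-1/9*18 + (48302 - 1*10603)) = 1/(-2 + (48302 - 10603)) = 1/(-2 + 37699) = 1/37697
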